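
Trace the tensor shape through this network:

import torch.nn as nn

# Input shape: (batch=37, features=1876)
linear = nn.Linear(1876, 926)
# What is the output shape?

Input shape: (37, 1876)
Output shape: (37, 926)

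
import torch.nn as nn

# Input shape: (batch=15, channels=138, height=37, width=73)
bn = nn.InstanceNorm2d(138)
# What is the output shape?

Input shape: (15, 138, 37, 73)
Output shape: (15, 138, 37, 73)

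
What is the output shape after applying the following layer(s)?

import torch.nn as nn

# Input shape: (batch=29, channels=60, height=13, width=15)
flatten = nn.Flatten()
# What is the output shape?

Input shape: (29, 60, 13, 15)
Output shape: (29, 11700)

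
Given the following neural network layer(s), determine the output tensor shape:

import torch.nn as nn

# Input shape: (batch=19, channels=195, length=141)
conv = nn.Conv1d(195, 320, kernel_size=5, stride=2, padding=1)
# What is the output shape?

Input shape: (19, 195, 141)
Output shape: (19, 320, 70)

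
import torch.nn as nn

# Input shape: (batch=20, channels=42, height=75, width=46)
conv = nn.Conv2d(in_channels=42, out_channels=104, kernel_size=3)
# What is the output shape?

Input shape: (20, 42, 75, 46)
Output shape: (20, 104, 73, 44)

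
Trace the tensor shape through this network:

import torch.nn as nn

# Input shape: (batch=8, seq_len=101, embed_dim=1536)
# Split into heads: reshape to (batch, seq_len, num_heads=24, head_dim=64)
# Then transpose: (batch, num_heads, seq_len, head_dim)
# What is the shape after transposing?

Input shape: (8, 101, 1536)
  -> after reshape: (8, 101, 24, 64)
Output shape: (8, 24, 101, 64)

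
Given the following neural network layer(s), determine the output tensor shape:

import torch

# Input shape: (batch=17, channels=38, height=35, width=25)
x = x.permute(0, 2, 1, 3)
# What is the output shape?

Input shape: (17, 38, 35, 25)
Output shape: (17, 35, 38, 25)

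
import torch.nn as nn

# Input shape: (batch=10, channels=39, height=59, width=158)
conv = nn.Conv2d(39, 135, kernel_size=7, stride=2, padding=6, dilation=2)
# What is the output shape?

Input shape: (10, 39, 59, 158)
Output shape: (10, 135, 30, 79)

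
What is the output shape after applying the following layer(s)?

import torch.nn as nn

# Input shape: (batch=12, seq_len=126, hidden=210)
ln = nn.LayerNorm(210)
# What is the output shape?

Input shape: (12, 126, 210)
Output shape: (12, 126, 210)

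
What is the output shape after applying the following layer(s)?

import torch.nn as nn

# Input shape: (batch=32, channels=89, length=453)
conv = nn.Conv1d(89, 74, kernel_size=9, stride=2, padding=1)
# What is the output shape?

Input shape: (32, 89, 453)
Output shape: (32, 74, 224)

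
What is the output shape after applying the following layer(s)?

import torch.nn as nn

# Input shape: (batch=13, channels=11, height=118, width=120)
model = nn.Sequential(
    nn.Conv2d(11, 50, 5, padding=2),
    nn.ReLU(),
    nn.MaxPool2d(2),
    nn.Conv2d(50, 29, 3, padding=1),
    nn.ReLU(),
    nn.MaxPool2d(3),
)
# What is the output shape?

Input shape: (13, 11, 118, 120)
  -> after first Conv2d: (13, 50, 118, 120)
  -> after first MaxPool2d: (13, 50, 59, 60)
  -> after second Conv2d: (13, 29, 59, 60)
Output shape: (13, 29, 19, 20)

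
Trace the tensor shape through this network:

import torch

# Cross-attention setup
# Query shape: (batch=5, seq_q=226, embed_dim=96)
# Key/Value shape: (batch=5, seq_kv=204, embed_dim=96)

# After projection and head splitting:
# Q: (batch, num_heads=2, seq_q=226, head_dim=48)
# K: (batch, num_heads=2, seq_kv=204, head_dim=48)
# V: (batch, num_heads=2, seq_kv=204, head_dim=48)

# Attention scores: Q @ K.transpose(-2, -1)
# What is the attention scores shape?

Input shape: (5, 226, 96)
Output shape: (5, 2, 226, 204)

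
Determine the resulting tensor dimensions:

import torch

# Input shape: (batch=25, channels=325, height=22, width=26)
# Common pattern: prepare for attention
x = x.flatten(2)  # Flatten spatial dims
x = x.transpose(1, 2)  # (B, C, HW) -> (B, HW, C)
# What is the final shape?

Input shape: (25, 325, 22, 26)
  -> after flatten(2): (25, 325, 572)
Output shape: (25, 572, 325)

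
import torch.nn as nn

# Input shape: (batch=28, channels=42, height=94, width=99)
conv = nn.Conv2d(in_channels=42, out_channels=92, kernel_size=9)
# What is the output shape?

Input shape: (28, 42, 94, 99)
Output shape: (28, 92, 86, 91)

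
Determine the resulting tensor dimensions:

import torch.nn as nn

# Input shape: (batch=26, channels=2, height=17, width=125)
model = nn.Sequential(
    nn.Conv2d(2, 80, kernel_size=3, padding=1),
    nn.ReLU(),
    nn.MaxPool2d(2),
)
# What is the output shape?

Input shape: (26, 2, 17, 125)
  -> after Conv2d: (26, 80, 17, 125)
  -> after ReLU: (26, 80, 17, 125)
Output shape: (26, 80, 8, 62)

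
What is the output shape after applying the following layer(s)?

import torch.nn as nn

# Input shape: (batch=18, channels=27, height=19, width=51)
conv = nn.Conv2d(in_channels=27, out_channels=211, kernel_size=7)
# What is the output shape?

Input shape: (18, 27, 19, 51)
Output shape: (18, 211, 13, 45)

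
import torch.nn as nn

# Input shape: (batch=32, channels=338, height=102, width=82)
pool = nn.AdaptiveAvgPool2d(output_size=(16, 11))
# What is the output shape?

Input shape: (32, 338, 102, 82)
Output shape: (32, 338, 16, 11)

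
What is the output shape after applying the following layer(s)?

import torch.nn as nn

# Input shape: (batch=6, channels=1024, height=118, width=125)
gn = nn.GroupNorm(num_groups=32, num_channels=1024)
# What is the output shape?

Input shape: (6, 1024, 118, 125)
Output shape: (6, 1024, 118, 125)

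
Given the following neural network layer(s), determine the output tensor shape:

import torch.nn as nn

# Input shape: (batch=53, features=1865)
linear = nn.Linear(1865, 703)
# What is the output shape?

Input shape: (53, 1865)
Output shape: (53, 703)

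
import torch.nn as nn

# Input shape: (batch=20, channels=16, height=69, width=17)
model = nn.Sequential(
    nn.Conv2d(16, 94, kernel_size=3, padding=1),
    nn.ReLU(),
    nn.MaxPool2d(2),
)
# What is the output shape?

Input shape: (20, 16, 69, 17)
  -> after Conv2d: (20, 94, 69, 17)
  -> after ReLU: (20, 94, 69, 17)
Output shape: (20, 94, 34, 8)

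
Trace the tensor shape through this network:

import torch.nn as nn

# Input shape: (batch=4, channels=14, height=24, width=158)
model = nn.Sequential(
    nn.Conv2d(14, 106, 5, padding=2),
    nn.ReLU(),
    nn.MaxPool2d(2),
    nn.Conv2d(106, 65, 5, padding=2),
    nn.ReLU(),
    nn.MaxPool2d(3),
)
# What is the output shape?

Input shape: (4, 14, 24, 158)
  -> after first Conv2d: (4, 106, 24, 158)
  -> after first MaxPool2d: (4, 106, 12, 79)
  -> after second Conv2d: (4, 65, 12, 79)
Output shape: (4, 65, 4, 26)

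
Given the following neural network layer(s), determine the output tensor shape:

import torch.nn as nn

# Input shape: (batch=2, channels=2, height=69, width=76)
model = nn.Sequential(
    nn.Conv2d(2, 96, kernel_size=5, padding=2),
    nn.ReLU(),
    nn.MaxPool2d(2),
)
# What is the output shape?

Input shape: (2, 2, 69, 76)
  -> after Conv2d: (2, 96, 69, 76)
  -> after ReLU: (2, 96, 69, 76)
Output shape: (2, 96, 34, 38)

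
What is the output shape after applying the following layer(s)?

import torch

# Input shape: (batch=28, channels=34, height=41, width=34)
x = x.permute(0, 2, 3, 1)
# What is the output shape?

Input shape: (28, 34, 41, 34)
Output shape: (28, 41, 34, 34)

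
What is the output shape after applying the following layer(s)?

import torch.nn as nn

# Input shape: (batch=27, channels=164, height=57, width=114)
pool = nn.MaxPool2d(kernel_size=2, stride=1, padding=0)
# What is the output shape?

Input shape: (27, 164, 57, 114)
Output shape: (27, 164, 56, 113)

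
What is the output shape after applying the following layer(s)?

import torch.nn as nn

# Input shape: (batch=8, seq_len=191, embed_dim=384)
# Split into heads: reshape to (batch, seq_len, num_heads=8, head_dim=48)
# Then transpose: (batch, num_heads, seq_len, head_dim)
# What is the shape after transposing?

Input shape: (8, 191, 384)
  -> after reshape: (8, 191, 8, 48)
Output shape: (8, 8, 191, 48)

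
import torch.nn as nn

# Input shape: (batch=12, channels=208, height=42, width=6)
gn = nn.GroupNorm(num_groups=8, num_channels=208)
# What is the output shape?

Input shape: (12, 208, 42, 6)
Output shape: (12, 208, 42, 6)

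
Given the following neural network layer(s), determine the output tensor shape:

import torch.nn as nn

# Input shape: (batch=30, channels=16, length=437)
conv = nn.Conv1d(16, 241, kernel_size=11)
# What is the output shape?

Input shape: (30, 16, 437)
Output shape: (30, 241, 427)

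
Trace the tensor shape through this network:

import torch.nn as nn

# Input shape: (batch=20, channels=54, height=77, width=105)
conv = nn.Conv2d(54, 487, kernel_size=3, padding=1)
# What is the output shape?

Input shape: (20, 54, 77, 105)
Output shape: (20, 487, 77, 105)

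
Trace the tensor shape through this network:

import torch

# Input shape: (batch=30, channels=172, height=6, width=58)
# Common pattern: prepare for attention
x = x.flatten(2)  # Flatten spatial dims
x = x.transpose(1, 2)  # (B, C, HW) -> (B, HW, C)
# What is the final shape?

Input shape: (30, 172, 6, 58)
  -> after flatten(2): (30, 172, 348)
Output shape: (30, 348, 172)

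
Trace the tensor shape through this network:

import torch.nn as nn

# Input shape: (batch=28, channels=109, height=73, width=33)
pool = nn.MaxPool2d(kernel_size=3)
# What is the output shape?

Input shape: (28, 109, 73, 33)
Output shape: (28, 109, 24, 11)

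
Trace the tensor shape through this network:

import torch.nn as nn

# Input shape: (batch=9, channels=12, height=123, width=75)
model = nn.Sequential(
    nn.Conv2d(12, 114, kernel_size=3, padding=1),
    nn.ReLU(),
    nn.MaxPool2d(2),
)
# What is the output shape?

Input shape: (9, 12, 123, 75)
  -> after Conv2d: (9, 114, 123, 75)
  -> after ReLU: (9, 114, 123, 75)
Output shape: (9, 114, 61, 37)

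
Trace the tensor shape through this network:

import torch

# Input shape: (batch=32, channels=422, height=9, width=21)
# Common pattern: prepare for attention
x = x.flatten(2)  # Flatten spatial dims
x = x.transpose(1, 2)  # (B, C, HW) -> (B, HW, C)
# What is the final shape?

Input shape: (32, 422, 9, 21)
  -> after flatten(2): (32, 422, 189)
Output shape: (32, 189, 422)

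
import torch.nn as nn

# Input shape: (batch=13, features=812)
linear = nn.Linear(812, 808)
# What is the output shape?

Input shape: (13, 812)
Output shape: (13, 808)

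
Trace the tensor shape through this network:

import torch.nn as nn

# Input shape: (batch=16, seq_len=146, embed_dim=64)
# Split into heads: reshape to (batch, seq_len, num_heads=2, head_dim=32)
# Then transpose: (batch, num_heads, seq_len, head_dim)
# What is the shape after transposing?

Input shape: (16, 146, 64)
  -> after reshape: (16, 146, 2, 32)
Output shape: (16, 2, 146, 32)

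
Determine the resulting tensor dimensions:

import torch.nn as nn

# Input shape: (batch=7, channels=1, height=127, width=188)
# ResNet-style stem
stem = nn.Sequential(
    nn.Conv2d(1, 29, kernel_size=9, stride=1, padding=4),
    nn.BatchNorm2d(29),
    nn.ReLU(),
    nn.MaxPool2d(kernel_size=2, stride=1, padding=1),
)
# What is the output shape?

Input shape: (7, 1, 127, 188)
  -> after Conv2d 9x9 stride=1: (7, 29, 127, 188)
Output shape: (7, 29, 128, 189)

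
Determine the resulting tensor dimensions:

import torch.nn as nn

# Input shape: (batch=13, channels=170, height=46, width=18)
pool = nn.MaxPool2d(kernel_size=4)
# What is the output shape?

Input shape: (13, 170, 46, 18)
Output shape: (13, 170, 11, 4)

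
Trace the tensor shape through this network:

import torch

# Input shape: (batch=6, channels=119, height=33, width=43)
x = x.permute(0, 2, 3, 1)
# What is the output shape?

Input shape: (6, 119, 33, 43)
Output shape: (6, 33, 43, 119)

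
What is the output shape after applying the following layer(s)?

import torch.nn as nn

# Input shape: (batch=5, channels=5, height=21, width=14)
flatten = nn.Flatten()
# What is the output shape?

Input shape: (5, 5, 21, 14)
Output shape: (5, 1470)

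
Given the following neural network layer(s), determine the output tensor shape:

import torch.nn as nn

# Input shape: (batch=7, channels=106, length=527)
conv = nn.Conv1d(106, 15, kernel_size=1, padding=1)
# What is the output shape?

Input shape: (7, 106, 527)
Output shape: (7, 15, 529)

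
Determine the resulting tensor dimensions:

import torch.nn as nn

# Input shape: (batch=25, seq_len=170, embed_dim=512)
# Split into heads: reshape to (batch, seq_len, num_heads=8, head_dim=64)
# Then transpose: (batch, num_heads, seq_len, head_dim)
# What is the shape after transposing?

Input shape: (25, 170, 512)
  -> after reshape: (25, 170, 8, 64)
Output shape: (25, 8, 170, 64)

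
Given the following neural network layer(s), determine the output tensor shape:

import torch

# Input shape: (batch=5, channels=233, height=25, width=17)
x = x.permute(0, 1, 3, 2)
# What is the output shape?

Input shape: (5, 233, 25, 17)
Output shape: (5, 233, 17, 25)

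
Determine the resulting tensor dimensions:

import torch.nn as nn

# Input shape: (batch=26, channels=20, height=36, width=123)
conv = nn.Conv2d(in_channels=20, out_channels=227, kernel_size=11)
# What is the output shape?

Input shape: (26, 20, 36, 123)
Output shape: (26, 227, 26, 113)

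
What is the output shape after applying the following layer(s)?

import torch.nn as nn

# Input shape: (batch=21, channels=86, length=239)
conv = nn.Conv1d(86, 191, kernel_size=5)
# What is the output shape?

Input shape: (21, 86, 239)
Output shape: (21, 191, 235)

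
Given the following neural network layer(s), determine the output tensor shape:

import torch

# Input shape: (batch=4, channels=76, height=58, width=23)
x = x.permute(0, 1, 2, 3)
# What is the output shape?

Input shape: (4, 76, 58, 23)
Output shape: (4, 76, 58, 23)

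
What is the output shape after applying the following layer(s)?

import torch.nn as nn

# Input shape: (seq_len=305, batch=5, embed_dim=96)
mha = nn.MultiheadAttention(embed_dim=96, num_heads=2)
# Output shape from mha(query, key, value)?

Input shape: (305, 5, 96)
Output shape: (305, 5, 96)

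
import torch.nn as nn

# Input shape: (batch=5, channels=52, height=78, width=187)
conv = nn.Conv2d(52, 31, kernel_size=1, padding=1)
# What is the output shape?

Input shape: (5, 52, 78, 187)
Output shape: (5, 31, 80, 189)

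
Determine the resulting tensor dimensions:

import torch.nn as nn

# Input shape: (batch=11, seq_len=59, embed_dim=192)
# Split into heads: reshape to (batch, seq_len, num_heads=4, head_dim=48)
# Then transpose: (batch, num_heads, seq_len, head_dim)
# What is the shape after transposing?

Input shape: (11, 59, 192)
  -> after reshape: (11, 59, 4, 48)
Output shape: (11, 4, 59, 48)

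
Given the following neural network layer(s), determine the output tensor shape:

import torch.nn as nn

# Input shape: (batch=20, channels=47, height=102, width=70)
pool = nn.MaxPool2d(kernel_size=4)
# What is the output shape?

Input shape: (20, 47, 102, 70)
Output shape: (20, 47, 25, 17)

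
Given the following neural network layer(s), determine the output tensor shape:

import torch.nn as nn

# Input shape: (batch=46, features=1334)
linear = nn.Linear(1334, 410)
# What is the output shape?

Input shape: (46, 1334)
Output shape: (46, 410)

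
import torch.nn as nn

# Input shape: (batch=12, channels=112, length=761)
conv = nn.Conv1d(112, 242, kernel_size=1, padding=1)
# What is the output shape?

Input shape: (12, 112, 761)
Output shape: (12, 242, 763)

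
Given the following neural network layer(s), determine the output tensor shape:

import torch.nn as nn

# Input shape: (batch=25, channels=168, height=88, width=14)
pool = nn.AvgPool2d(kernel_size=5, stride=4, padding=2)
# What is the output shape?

Input shape: (25, 168, 88, 14)
Output shape: (25, 168, 22, 4)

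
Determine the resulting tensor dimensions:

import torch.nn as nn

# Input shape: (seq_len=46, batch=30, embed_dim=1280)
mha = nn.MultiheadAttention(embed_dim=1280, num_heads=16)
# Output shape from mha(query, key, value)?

Input shape: (46, 30, 1280)
Output shape: (46, 30, 1280)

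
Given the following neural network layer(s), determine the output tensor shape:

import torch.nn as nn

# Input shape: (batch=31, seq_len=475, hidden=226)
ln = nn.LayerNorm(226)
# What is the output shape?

Input shape: (31, 475, 226)
Output shape: (31, 475, 226)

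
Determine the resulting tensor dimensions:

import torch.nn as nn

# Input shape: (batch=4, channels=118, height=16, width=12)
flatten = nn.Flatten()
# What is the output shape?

Input shape: (4, 118, 16, 12)
Output shape: (4, 22656)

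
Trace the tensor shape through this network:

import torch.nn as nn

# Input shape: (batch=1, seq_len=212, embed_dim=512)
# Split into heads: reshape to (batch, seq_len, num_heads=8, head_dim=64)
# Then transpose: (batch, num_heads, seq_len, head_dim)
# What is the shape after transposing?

Input shape: (1, 212, 512)
  -> after reshape: (1, 212, 8, 64)
Output shape: (1, 8, 212, 64)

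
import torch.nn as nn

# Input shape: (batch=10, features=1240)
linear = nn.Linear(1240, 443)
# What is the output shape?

Input shape: (10, 1240)
Output shape: (10, 443)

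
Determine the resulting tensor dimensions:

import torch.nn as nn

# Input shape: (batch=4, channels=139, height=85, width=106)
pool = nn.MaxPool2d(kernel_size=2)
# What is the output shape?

Input shape: (4, 139, 85, 106)
Output shape: (4, 139, 42, 53)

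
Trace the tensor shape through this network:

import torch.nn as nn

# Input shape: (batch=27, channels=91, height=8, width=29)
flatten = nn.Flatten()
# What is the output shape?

Input shape: (27, 91, 8, 29)
Output shape: (27, 21112)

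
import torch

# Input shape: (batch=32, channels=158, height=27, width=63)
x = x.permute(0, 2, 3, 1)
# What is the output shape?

Input shape: (32, 158, 27, 63)
Output shape: (32, 27, 63, 158)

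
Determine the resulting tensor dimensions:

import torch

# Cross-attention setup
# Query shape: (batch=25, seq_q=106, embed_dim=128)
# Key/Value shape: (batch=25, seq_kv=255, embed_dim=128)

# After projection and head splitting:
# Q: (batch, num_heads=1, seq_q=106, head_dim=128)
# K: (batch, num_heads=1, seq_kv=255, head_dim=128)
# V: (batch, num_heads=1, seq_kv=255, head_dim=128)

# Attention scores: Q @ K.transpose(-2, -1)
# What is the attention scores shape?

Input shape: (25, 106, 128)
Output shape: (25, 1, 106, 255)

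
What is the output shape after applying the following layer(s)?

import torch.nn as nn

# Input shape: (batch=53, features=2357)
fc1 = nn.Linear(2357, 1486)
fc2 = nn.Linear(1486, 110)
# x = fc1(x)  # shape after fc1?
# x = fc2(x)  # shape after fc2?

Input shape: (53, 2357)
  -> after fc1: (53, 1486)
Output shape: (53, 110)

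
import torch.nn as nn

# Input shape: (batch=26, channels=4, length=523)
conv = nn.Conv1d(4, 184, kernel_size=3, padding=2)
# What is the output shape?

Input shape: (26, 4, 523)
Output shape: (26, 184, 525)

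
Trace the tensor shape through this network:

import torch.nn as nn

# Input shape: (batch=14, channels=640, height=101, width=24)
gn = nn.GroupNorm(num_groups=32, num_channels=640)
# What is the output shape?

Input shape: (14, 640, 101, 24)
Output shape: (14, 640, 101, 24)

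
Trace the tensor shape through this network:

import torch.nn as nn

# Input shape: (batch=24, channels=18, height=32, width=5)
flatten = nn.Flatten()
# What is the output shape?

Input shape: (24, 18, 32, 5)
Output shape: (24, 2880)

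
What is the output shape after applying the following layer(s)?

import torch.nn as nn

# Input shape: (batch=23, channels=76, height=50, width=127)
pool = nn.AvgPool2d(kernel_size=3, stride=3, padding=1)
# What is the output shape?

Input shape: (23, 76, 50, 127)
Output shape: (23, 76, 17, 43)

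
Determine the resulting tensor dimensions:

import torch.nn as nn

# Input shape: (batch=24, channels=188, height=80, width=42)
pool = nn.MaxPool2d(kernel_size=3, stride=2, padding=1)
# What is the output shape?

Input shape: (24, 188, 80, 42)
Output shape: (24, 188, 40, 21)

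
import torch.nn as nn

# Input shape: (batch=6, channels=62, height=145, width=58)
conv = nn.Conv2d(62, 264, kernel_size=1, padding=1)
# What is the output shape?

Input shape: (6, 62, 145, 58)
Output shape: (6, 264, 147, 60)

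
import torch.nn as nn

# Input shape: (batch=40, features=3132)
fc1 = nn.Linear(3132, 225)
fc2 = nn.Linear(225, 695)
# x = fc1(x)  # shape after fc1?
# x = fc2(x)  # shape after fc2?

Input shape: (40, 3132)
  -> after fc1: (40, 225)
Output shape: (40, 695)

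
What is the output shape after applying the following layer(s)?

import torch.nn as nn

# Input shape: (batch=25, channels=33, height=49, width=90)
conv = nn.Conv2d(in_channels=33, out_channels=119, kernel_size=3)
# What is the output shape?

Input shape: (25, 33, 49, 90)
Output shape: (25, 119, 47, 88)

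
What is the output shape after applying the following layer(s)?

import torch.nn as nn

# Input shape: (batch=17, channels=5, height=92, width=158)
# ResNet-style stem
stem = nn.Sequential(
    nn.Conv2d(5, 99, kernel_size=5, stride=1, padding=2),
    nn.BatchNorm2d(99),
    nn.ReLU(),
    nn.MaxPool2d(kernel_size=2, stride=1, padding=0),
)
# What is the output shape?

Input shape: (17, 5, 92, 158)
  -> after Conv2d 5x5 stride=1: (17, 99, 92, 158)
Output shape: (17, 99, 91, 157)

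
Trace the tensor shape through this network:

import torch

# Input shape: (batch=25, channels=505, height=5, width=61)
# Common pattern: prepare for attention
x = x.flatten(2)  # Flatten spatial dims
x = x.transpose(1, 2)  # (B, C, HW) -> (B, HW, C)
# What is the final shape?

Input shape: (25, 505, 5, 61)
  -> after flatten(2): (25, 505, 305)
Output shape: (25, 305, 505)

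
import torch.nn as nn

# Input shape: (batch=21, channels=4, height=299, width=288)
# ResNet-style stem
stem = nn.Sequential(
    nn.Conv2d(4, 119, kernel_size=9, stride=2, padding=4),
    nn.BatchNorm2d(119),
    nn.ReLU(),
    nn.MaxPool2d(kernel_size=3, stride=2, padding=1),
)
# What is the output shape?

Input shape: (21, 4, 299, 288)
  -> after Conv2d 9x9 stride=2: (21, 119, 150, 144)
Output shape: (21, 119, 75, 72)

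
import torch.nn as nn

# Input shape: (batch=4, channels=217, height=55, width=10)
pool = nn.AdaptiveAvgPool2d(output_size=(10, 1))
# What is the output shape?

Input shape: (4, 217, 55, 10)
Output shape: (4, 217, 10, 1)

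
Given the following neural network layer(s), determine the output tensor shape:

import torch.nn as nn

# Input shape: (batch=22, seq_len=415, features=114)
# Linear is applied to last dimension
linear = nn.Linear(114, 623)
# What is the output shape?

Input shape: (22, 415, 114)
Output shape: (22, 415, 623)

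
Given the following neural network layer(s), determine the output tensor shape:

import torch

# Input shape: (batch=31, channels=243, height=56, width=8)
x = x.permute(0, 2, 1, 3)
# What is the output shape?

Input shape: (31, 243, 56, 8)
Output shape: (31, 56, 243, 8)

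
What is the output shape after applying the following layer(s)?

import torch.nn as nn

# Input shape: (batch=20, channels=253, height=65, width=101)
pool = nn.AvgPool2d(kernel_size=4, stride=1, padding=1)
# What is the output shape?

Input shape: (20, 253, 65, 101)
Output shape: (20, 253, 64, 100)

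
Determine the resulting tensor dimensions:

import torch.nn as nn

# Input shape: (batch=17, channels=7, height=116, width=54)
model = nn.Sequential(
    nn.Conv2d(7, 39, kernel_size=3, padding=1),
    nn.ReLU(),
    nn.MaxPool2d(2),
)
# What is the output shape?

Input shape: (17, 7, 116, 54)
  -> after Conv2d: (17, 39, 116, 54)
  -> after ReLU: (17, 39, 116, 54)
Output shape: (17, 39, 58, 27)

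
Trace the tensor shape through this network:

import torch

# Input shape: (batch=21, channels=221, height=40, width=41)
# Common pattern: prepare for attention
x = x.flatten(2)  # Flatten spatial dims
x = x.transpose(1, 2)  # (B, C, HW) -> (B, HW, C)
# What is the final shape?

Input shape: (21, 221, 40, 41)
  -> after flatten(2): (21, 221, 1640)
Output shape: (21, 1640, 221)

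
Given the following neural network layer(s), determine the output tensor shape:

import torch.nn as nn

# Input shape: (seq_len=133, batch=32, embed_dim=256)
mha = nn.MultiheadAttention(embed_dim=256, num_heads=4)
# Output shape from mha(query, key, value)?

Input shape: (133, 32, 256)
Output shape: (133, 32, 256)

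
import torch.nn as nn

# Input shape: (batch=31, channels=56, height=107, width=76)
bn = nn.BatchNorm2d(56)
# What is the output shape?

Input shape: (31, 56, 107, 76)
Output shape: (31, 56, 107, 76)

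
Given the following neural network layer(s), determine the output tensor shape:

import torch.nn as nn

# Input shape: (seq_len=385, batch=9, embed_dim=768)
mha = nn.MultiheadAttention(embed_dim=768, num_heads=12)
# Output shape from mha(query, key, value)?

Input shape: (385, 9, 768)
Output shape: (385, 9, 768)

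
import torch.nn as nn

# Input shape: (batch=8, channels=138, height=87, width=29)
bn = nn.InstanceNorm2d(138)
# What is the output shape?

Input shape: (8, 138, 87, 29)
Output shape: (8, 138, 87, 29)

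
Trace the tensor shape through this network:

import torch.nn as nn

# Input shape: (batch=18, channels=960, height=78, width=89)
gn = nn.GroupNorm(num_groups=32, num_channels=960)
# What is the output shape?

Input shape: (18, 960, 78, 89)
Output shape: (18, 960, 78, 89)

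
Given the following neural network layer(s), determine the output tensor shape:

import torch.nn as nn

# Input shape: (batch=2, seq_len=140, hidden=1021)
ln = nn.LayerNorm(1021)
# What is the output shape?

Input shape: (2, 140, 1021)
Output shape: (2, 140, 1021)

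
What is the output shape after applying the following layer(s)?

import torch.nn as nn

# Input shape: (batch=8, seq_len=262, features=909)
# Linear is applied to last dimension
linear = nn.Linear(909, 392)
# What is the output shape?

Input shape: (8, 262, 909)
Output shape: (8, 262, 392)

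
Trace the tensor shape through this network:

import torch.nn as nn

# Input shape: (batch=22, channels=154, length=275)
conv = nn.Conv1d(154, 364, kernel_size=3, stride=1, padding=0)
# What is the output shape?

Input shape: (22, 154, 275)
Output shape: (22, 364, 273)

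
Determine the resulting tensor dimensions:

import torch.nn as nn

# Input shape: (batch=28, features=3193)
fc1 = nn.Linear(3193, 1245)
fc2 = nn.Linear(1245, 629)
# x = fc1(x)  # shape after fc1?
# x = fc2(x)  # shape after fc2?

Input shape: (28, 3193)
  -> after fc1: (28, 1245)
Output shape: (28, 629)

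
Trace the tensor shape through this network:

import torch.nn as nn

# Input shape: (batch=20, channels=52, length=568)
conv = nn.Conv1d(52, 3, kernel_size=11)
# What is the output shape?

Input shape: (20, 52, 568)
Output shape: (20, 3, 558)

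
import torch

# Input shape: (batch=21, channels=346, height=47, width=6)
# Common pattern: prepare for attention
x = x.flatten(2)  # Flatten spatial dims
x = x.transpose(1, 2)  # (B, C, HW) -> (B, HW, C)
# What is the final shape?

Input shape: (21, 346, 47, 6)
  -> after flatten(2): (21, 346, 282)
Output shape: (21, 282, 346)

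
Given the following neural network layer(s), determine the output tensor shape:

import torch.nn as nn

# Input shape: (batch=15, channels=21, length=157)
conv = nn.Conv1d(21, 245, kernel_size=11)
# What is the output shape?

Input shape: (15, 21, 157)
Output shape: (15, 245, 147)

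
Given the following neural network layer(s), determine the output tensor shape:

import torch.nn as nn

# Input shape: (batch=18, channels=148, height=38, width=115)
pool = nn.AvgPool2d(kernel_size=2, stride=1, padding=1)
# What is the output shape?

Input shape: (18, 148, 38, 115)
Output shape: (18, 148, 39, 116)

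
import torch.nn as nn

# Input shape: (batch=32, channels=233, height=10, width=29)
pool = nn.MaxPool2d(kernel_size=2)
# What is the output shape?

Input shape: (32, 233, 10, 29)
Output shape: (32, 233, 5, 14)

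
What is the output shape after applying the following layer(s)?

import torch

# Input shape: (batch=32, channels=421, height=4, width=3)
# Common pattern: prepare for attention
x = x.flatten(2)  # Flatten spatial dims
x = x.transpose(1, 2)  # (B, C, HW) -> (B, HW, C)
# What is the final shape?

Input shape: (32, 421, 4, 3)
  -> after flatten(2): (32, 421, 12)
Output shape: (32, 12, 421)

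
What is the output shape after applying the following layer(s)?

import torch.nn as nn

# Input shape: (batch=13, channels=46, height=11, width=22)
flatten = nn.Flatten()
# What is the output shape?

Input shape: (13, 46, 11, 22)
Output shape: (13, 11132)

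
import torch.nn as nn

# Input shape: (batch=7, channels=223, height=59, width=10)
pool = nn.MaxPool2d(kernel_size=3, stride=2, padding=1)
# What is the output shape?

Input shape: (7, 223, 59, 10)
Output shape: (7, 223, 30, 5)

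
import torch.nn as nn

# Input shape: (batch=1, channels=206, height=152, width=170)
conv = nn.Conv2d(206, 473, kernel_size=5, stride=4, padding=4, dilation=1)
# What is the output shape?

Input shape: (1, 206, 152, 170)
Output shape: (1, 473, 39, 44)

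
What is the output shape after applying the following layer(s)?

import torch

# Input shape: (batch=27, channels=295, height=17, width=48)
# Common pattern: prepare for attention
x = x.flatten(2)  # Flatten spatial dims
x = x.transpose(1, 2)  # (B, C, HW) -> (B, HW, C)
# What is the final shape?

Input shape: (27, 295, 17, 48)
  -> after flatten(2): (27, 295, 816)
Output shape: (27, 816, 295)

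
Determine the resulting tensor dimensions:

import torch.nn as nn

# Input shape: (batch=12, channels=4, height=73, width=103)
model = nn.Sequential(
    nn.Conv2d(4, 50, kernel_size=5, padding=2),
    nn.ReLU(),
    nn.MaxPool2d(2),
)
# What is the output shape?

Input shape: (12, 4, 73, 103)
  -> after Conv2d: (12, 50, 73, 103)
  -> after ReLU: (12, 50, 73, 103)
Output shape: (12, 50, 36, 51)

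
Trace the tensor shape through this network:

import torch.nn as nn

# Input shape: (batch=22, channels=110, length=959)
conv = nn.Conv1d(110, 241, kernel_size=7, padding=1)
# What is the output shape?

Input shape: (22, 110, 959)
Output shape: (22, 241, 955)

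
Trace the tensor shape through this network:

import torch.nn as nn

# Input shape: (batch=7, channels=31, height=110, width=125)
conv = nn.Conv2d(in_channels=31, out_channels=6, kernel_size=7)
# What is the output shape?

Input shape: (7, 31, 110, 125)
Output shape: (7, 6, 104, 119)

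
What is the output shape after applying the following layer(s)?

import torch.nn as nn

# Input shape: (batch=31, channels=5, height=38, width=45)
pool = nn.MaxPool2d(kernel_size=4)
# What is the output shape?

Input shape: (31, 5, 38, 45)
Output shape: (31, 5, 9, 11)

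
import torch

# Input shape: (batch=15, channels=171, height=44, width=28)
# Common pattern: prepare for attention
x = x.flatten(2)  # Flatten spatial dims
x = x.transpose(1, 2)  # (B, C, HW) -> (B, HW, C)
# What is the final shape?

Input shape: (15, 171, 44, 28)
  -> after flatten(2): (15, 171, 1232)
Output shape: (15, 1232, 171)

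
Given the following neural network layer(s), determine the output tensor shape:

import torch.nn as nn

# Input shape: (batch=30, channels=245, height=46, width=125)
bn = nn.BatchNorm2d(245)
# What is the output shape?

Input shape: (30, 245, 46, 125)
Output shape: (30, 245, 46, 125)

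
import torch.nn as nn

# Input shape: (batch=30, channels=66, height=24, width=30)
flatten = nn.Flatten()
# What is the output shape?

Input shape: (30, 66, 24, 30)
Output shape: (30, 47520)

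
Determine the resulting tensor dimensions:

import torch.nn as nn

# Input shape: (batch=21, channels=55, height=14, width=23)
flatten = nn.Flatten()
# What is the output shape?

Input shape: (21, 55, 14, 23)
Output shape: (21, 17710)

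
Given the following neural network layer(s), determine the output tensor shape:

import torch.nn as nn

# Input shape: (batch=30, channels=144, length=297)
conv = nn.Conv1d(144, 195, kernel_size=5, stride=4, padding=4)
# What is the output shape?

Input shape: (30, 144, 297)
Output shape: (30, 195, 76)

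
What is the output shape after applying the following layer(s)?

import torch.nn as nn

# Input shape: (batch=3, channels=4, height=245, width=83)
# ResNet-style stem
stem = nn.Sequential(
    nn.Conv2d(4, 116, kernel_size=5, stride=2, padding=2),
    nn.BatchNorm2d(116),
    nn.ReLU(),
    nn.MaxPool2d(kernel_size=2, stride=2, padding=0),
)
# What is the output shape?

Input shape: (3, 4, 245, 83)
  -> after Conv2d 5x5 stride=2: (3, 116, 123, 42)
Output shape: (3, 116, 61, 21)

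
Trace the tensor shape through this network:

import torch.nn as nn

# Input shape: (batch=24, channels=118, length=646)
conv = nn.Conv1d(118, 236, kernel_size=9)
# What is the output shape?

Input shape: (24, 118, 646)
Output shape: (24, 236, 638)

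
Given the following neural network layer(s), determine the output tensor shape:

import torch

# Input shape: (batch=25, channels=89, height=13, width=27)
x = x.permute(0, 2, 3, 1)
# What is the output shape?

Input shape: (25, 89, 13, 27)
Output shape: (25, 13, 27, 89)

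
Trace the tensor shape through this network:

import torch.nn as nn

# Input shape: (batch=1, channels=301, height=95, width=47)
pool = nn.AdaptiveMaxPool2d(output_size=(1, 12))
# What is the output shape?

Input shape: (1, 301, 95, 47)
Output shape: (1, 301, 1, 12)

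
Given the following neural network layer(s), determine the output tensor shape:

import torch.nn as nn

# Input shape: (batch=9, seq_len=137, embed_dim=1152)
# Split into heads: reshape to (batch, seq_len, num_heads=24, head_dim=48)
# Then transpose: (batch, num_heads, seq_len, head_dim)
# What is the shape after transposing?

Input shape: (9, 137, 1152)
  -> after reshape: (9, 137, 24, 48)
Output shape: (9, 24, 137, 48)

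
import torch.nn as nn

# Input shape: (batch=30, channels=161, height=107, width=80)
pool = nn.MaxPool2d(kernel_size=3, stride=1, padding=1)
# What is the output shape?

Input shape: (30, 161, 107, 80)
Output shape: (30, 161, 107, 80)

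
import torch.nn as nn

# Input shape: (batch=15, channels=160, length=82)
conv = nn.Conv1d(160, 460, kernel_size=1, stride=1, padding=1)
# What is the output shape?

Input shape: (15, 160, 82)
Output shape: (15, 460, 84)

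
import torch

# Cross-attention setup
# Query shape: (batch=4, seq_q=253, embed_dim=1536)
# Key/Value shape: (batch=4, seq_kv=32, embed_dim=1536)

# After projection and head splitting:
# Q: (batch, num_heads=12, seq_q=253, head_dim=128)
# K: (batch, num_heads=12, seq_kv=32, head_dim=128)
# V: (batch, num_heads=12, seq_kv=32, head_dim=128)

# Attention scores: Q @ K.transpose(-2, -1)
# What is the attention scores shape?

Input shape: (4, 253, 1536)
Output shape: (4, 12, 253, 32)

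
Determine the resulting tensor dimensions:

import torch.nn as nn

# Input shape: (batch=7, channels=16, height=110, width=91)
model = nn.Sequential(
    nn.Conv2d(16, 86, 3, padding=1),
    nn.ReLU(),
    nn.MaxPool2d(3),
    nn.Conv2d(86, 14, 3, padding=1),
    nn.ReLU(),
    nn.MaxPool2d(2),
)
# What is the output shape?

Input shape: (7, 16, 110, 91)
  -> after first Conv2d: (7, 86, 110, 91)
  -> after first MaxPool2d: (7, 86, 36, 30)
  -> after second Conv2d: (7, 14, 36, 30)
Output shape: (7, 14, 18, 15)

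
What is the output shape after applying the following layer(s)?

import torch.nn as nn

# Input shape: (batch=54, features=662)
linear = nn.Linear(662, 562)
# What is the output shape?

Input shape: (54, 662)
Output shape: (54, 562)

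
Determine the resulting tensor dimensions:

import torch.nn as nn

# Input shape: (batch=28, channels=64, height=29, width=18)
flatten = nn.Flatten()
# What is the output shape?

Input shape: (28, 64, 29, 18)
Output shape: (28, 33408)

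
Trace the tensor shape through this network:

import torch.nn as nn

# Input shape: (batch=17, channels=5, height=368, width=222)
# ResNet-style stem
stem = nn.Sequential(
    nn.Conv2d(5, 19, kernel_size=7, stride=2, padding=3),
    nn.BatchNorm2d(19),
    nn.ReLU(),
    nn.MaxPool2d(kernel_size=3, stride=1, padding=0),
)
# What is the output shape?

Input shape: (17, 5, 368, 222)
  -> after Conv2d 7x7 stride=2: (17, 19, 184, 111)
Output shape: (17, 19, 182, 109)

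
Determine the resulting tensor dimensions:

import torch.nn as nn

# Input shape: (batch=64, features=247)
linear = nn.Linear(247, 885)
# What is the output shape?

Input shape: (64, 247)
Output shape: (64, 885)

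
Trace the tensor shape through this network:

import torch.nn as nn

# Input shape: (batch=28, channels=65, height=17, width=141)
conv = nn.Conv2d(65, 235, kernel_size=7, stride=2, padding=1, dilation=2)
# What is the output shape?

Input shape: (28, 65, 17, 141)
Output shape: (28, 235, 4, 66)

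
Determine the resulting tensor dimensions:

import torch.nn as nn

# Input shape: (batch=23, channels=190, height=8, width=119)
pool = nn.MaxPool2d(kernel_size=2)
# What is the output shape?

Input shape: (23, 190, 8, 119)
Output shape: (23, 190, 4, 59)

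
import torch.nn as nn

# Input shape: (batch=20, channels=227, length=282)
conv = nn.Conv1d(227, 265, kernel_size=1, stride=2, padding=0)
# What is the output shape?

Input shape: (20, 227, 282)
Output shape: (20, 265, 141)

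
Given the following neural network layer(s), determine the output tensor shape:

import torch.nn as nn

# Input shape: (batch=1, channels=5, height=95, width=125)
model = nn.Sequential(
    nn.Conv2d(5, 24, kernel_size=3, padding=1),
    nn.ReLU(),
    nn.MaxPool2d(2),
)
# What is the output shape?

Input shape: (1, 5, 95, 125)
  -> after Conv2d: (1, 24, 95, 125)
  -> after ReLU: (1, 24, 95, 125)
Output shape: (1, 24, 47, 62)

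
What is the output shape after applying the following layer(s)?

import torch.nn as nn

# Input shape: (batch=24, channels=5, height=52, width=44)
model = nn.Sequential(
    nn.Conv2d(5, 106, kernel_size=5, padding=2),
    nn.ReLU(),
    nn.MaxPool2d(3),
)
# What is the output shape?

Input shape: (24, 5, 52, 44)
  -> after Conv2d: (24, 106, 52, 44)
  -> after ReLU: (24, 106, 52, 44)
Output shape: (24, 106, 17, 14)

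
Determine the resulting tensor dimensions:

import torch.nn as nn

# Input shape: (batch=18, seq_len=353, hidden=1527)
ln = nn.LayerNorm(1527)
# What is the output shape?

Input shape: (18, 353, 1527)
Output shape: (18, 353, 1527)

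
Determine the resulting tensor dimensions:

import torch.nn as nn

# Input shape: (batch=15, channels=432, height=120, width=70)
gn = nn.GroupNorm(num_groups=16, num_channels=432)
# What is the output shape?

Input shape: (15, 432, 120, 70)
Output shape: (15, 432, 120, 70)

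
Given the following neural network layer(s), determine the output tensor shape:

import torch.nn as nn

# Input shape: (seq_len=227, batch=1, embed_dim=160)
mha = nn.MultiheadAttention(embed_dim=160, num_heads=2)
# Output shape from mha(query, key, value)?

Input shape: (227, 1, 160)
Output shape: (227, 1, 160)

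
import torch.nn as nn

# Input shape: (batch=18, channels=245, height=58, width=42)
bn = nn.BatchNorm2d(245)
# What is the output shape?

Input shape: (18, 245, 58, 42)
Output shape: (18, 245, 58, 42)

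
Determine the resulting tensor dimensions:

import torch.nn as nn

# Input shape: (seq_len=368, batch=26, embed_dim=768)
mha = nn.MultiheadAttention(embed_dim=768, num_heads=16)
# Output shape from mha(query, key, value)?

Input shape: (368, 26, 768)
Output shape: (368, 26, 768)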